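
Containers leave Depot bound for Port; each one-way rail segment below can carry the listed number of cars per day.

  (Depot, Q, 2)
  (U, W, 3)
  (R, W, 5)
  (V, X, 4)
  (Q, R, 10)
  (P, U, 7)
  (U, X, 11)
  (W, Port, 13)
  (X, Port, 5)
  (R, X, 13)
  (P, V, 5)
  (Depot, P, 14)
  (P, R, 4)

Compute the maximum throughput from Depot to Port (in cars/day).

13

Augment Depot→P→R→W→Port: bottleneck 4, flow now 4.
Augment Depot→P→U→W→Port: bottleneck 3, flow now 7.
Augment Depot→P→U→X→Port: bottleneck 4, flow now 11.
Augment Depot→P→V→X→Port: bottleneck 1, flow now 12.
Augment Depot→Q→R→W→Port: bottleneck 1, flow now 13.
No augmenting path remains; maximum flow = 13.
In the residual graph, reachable from Depot: {Depot, P, Q, R, U, V, X}.
Min-cut edges: R→W (5), U→W (3), X→Port (5); capacity 5 + 3 + 5 = 13.
This cut is saturated, so no flow can exceed 13.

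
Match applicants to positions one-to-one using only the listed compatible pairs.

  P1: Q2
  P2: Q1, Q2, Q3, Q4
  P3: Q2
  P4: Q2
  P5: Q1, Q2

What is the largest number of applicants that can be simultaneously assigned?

3

Unit-capacity flow: source→left, listed edges, right→sink; max matching = max flow.
Augmenting path P1→Q2 (+1); matched 1.
Augmenting path P2→Q1 (+1); matched 2.
Augmenting path P5→Q1→P2→Q3 (+1); matched 3.
No augmenting path remains; maximum matching = 3.
König certificate: {P2, P5, Q2} is a vertex cover of size 3 (every listed pair touches it), so no matching can be larger.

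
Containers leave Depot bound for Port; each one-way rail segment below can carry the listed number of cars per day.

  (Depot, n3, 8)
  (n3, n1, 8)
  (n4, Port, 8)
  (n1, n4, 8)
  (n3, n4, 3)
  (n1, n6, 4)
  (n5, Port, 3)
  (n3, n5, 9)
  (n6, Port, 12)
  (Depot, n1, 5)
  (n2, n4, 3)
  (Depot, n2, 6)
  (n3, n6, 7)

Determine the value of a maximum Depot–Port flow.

Augment Depot→n1→n4→Port: bottleneck 5, flow now 5.
Augment Depot→n2→n4→Port: bottleneck 3, flow now 8.
Augment Depot→n3→n5→Port: bottleneck 3, flow now 11.
Augment Depot→n3→n6→Port: bottleneck 5, flow now 16.
No augmenting path remains; maximum flow = 16.
In the residual graph, reachable from Depot: {Depot, n2}.
Min-cut edges: Depot→n1 (5), Depot→n3 (8), n2→n4 (3); capacity 5 + 8 + 3 = 16.
This cut is saturated, so no flow can exceed 16.

16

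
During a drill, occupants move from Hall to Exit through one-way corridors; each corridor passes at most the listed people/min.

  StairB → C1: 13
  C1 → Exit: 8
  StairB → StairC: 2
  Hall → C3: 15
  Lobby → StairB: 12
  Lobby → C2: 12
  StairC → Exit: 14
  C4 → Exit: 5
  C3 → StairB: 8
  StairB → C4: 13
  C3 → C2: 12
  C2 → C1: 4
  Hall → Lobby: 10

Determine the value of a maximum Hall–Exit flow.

Augment Hall→Lobby→C2→C1→Exit: bottleneck 4, flow now 4.
Augment Hall→Lobby→StairB→C4→Exit: bottleneck 5, flow now 9.
Augment Hall→Lobby→StairB→C1→Exit: bottleneck 1, flow now 10.
Augment Hall→C3→StairB→C1→Exit: bottleneck 3, flow now 13.
Augment Hall→C3→StairB→StairC→Exit: bottleneck 2, flow now 15.
No augmenting path remains; maximum flow = 15.
In the residual graph, reachable from Hall: {Hall, Lobby, C3, C2, StairB, C4, C1}.
Min-cut edges: StairB→StairC (2), C4→Exit (5), C1→Exit (8); capacity 2 + 5 + 8 = 15.
This cut is saturated, so no flow can exceed 15.

15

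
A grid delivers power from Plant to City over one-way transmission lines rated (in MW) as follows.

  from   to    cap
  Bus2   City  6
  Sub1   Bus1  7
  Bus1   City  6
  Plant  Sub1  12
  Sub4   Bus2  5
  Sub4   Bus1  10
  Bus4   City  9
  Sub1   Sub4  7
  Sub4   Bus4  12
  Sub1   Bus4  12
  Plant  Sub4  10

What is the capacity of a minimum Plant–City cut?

Augment Plant→Sub1→Bus1→City: bottleneck 6, flow now 6.
Augment Plant→Sub1→Bus4→City: bottleneck 6, flow now 12.
Augment Plant→Sub4→Bus2→City: bottleneck 5, flow now 17.
Augment Plant→Sub4→Bus4→City: bottleneck 3, flow now 20.
No augmenting path remains; maximum flow = 20.
By max-flow min-cut, the minimum cut capacity equals the max flow.
In the residual graph, reachable from Plant: {Plant, Sub1, Sub4, Bus1, Bus4}.
Min-cut edges: Sub4→Bus2 (5), Bus1→City (6), Bus4→City (9); capacity 5 + 6 + 9 = 20.

20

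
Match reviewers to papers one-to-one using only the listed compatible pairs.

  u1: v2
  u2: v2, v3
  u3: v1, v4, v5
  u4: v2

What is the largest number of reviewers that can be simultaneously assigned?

Unit-capacity flow: source→left, listed edges, right→sink; max matching = max flow.
Augmenting path u1→v2 (+1); matched 1.
Augmenting path u2→v3 (+1); matched 2.
Augmenting path u3→v1 (+1); matched 3.
No augmenting path remains; maximum matching = 3.
König certificate: {u2, u3, v2} is a vertex cover of size 3 (every listed pair touches it), so no matching can be larger.

3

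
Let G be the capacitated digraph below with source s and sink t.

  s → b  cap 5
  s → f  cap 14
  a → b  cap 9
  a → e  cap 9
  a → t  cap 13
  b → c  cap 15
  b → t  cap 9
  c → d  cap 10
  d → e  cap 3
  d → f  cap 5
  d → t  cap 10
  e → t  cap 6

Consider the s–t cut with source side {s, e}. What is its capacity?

Edges leaving {s, e}: s→b (5), s→f (14), e→t (6).
Cut capacity = 5 + 14 + 6 = 25.

25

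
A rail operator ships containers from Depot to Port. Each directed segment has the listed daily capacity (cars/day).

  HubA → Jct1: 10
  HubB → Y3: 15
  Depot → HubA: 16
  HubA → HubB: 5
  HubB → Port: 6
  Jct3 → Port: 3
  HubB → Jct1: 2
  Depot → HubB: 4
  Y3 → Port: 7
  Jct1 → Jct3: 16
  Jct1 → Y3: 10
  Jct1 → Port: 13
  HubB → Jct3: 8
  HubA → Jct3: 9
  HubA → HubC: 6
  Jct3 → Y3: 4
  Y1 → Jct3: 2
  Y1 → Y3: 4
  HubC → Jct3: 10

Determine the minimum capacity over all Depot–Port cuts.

Augment Depot→HubB→Port: bottleneck 4, flow now 4.
Augment Depot→HubA→HubB→Port: bottleneck 2, flow now 6.
Augment Depot→HubA→Jct1→Port: bottleneck 10, flow now 16.
Augment Depot→HubA→Jct3→Port: bottleneck 3, flow now 19.
Augment Depot→HubA→HubB→Jct1→Port: bottleneck 1, flow now 20.
No augmenting path remains; maximum flow = 20.
By max-flow min-cut, the minimum cut capacity equals the max flow.
In the residual graph, reachable from Depot: {Depot}.
Min-cut edges: Depot→HubA (16), Depot→HubB (4); capacity 16 + 4 = 20.

20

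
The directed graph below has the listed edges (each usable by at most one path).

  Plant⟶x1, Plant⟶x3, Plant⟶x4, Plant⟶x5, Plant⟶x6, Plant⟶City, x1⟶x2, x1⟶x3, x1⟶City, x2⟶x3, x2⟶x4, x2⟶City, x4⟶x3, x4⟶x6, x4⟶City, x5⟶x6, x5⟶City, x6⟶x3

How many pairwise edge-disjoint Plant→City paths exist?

Assign every edge capacity 1; by Menger, the answer equals the max flow.
Path Plant→City (+1); total 1.
Path Plant→x1→City (+1); total 2.
Path Plant→x4→City (+1); total 3.
Path Plant→x5→City (+1); total 4.
No residual Plant→City path; max flow = 4.
Certifying cut of size 4: {Plant→City, Plant→x1, Plant→x4, Plant→x5}.

4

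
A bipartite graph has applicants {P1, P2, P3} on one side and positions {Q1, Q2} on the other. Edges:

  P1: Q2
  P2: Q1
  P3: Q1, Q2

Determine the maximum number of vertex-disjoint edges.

Unit-capacity flow: source→left, listed edges, right→sink; max matching = max flow.
Augmenting path P1→Q2 (+1); matched 1.
Augmenting path P2→Q1 (+1); matched 2.
No augmenting path remains; maximum matching = 2.
König certificate: {Q1, Q2} is a vertex cover of size 2 (every listed pair touches it), so no matching can be larger.

2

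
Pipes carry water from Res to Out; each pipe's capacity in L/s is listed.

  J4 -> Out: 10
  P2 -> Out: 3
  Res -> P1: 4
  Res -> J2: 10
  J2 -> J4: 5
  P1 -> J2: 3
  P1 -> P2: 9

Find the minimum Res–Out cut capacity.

Augment Res→J2→J4→Out: bottleneck 5, flow now 5.
Augment Res→P1→P2→Out: bottleneck 3, flow now 8.
No augmenting path remains; maximum flow = 8.
By max-flow min-cut, the minimum cut capacity equals the max flow.
In the residual graph, reachable from Res: {Res, J2, P1, P2}.
Min-cut edges: J2→J4 (5), P2→Out (3); capacity 5 + 3 = 8.

8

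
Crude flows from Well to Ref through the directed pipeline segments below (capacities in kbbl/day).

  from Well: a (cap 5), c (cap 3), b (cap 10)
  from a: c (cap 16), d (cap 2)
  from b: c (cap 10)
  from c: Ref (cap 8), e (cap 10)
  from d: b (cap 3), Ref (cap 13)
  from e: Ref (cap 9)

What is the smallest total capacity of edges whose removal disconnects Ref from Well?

Augment Well→c→Ref: bottleneck 3, flow now 3.
Augment Well→a→c→Ref: bottleneck 5, flow now 8.
Augment Well→b→c→e→Ref: bottleneck 9, flow now 17.
Augment Well→b→c→a→d→Ref: bottleneck 1, flow now 18. (uses reverse residual edge)
No augmenting path remains; maximum flow = 18.
By max-flow min-cut, the minimum cut capacity equals the max flow.
In the residual graph, reachable from Well: {Well}.
Min-cut edges: Well→a (5), Well→b (10), Well→c (3); capacity 5 + 10 + 3 = 18.

18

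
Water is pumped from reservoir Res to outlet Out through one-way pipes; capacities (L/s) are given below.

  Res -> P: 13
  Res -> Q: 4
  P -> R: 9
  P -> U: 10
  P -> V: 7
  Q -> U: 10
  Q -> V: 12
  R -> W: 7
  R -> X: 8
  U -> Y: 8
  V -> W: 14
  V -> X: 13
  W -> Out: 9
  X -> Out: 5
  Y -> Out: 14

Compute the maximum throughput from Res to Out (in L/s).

Augment Res→P→R→W→Out: bottleneck 7, flow now 7.
Augment Res→P→R→X→Out: bottleneck 2, flow now 9.
Augment Res→P→U→Y→Out: bottleneck 4, flow now 13.
Augment Res→Q→U→Y→Out: bottleneck 4, flow now 17.
No augmenting path remains; maximum flow = 17.
In the residual graph, reachable from Res: {Res}.
Min-cut edges: Res→P (13), Res→Q (4); capacity 13 + 4 = 17.
This cut is saturated, so no flow can exceed 17.

17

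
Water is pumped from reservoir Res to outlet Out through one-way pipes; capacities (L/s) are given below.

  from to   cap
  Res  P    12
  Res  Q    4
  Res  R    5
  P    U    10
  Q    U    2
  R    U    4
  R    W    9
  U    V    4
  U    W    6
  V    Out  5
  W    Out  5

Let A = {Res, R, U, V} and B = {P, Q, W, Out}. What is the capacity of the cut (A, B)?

Edges leaving {Res, R, U, V}: Res→P (12), Res→Q (4), R→W (9), U→W (6), V→Out (5).
Cut capacity = 12 + 4 + 9 + 6 + 5 = 36.

36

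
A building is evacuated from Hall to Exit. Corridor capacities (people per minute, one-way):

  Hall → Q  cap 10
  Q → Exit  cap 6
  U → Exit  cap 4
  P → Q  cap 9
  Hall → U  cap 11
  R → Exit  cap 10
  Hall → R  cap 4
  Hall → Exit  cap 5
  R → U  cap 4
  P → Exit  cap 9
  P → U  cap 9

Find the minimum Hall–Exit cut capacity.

19

Augment Hall→Exit: bottleneck 5, flow now 5.
Augment Hall→Q→Exit: bottleneck 6, flow now 11.
Augment Hall→R→Exit: bottleneck 4, flow now 15.
Augment Hall→U→Exit: bottleneck 4, flow now 19.
No augmenting path remains; maximum flow = 19.
By max-flow min-cut, the minimum cut capacity equals the max flow.
In the residual graph, reachable from Hall: {Hall, Q, U}.
Min-cut edges: Hall→R (4), Hall→Exit (5), Q→Exit (6), U→Exit (4); capacity 4 + 5 + 6 + 4 = 19.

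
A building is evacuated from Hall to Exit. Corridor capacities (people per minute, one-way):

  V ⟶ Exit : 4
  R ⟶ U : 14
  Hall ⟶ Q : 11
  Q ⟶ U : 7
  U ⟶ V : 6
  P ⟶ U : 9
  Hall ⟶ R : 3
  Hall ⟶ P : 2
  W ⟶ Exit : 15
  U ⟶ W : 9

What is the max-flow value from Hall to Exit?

Augment Hall→P→U→V→Exit: bottleneck 2, flow now 2.
Augment Hall→Q→U→V→Exit: bottleneck 2, flow now 4.
Augment Hall→Q→U→W→Exit: bottleneck 5, flow now 9.
Augment Hall→R→U→W→Exit: bottleneck 3, flow now 12.
No augmenting path remains; maximum flow = 12.
In the residual graph, reachable from Hall: {Hall, Q}.
Min-cut edges: Hall→P (2), Hall→R (3), Q→U (7); capacity 2 + 3 + 7 = 12.
This cut is saturated, so no flow can exceed 12.

12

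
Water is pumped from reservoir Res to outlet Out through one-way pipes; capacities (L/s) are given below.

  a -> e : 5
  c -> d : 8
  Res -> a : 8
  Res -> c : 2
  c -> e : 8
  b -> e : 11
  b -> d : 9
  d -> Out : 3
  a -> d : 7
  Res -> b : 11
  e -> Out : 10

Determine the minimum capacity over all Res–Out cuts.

13

Augment Res→a→d→Out: bottleneck 3, flow now 3.
Augment Res→a→e→Out: bottleneck 5, flow now 8.
Augment Res→b→e→Out: bottleneck 5, flow now 13.
No augmenting path remains; maximum flow = 13.
By max-flow min-cut, the minimum cut capacity equals the max flow.
In the residual graph, reachable from Res: {Res, a, b, c, d, e}.
Min-cut edges: d→Out (3), e→Out (10); capacity 3 + 10 = 13.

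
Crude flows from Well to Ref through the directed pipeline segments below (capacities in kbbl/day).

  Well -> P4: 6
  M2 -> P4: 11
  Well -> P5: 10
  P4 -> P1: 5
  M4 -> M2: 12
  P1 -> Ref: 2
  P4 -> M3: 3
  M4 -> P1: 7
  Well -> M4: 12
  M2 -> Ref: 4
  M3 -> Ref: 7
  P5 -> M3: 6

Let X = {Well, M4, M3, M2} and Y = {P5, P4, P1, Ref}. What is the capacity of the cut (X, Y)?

45

Edges leaving {Well, M4, M3, M2}: Well→P5 (10), Well→P4 (6), M4→P1 (7), M3→Ref (7), M2→P4 (11), M2→Ref (4).
Cut capacity = 10 + 6 + 7 + 7 + 11 + 4 = 45.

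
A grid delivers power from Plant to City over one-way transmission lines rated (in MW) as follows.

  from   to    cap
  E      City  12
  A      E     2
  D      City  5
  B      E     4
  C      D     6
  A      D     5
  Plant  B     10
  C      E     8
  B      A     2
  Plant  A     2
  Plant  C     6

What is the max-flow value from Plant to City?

Augment Plant→A→D→City: bottleneck 2, flow now 2.
Augment Plant→B→E→City: bottleneck 4, flow now 6.
Augment Plant→C→D→City: bottleneck 3, flow now 9.
Augment Plant→C→E→City: bottleneck 3, flow now 12.
Augment Plant→B→A→E→City: bottleneck 2, flow now 14.
No augmenting path remains; maximum flow = 14.
In the residual graph, reachable from Plant: {Plant, B}.
Min-cut edges: Plant→A (2), Plant→C (6), B→A (2), B→E (4); capacity 2 + 6 + 2 + 4 = 14.
This cut is saturated, so no flow can exceed 14.

14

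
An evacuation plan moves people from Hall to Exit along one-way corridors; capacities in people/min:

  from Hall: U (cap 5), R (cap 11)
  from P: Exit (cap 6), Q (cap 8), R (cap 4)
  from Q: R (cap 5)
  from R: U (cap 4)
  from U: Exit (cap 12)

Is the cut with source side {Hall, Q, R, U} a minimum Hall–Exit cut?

No — its capacity is 12, but the minimum cut has capacity 9.

Given cut capacity: 12 = 12.
Augment Hall→U→Exit: bottleneck 5, flow now 5.
Augment Hall→R→U→Exit: bottleneck 4, flow now 9.
No augmenting path remains; maximum flow = 9.
In the residual graph, reachable from Hall: {Hall, R}.
Min-cut edges: Hall→U (5), R→U (4); capacity 5 + 4 = 9.
Cut capacity 12 exceeds the max flow 9, so it is not minimum.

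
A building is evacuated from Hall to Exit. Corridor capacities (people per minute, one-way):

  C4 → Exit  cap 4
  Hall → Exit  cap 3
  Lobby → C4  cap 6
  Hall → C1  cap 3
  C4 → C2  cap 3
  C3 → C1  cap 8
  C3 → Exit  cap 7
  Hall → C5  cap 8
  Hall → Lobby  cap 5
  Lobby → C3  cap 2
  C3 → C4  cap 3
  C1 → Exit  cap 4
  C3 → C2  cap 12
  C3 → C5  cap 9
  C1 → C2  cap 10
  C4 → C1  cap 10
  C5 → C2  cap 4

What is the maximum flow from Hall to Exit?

11

Augment Hall→Exit: bottleneck 3, flow now 3.
Augment Hall→C1→Exit: bottleneck 3, flow now 6.
Augment Hall→Lobby→C4→Exit: bottleneck 4, flow now 10.
Augment Hall→Lobby→C3→Exit: bottleneck 1, flow now 11.
No augmenting path remains; maximum flow = 11.
In the residual graph, reachable from Hall: {Hall, C5, C2}.
Min-cut edges: Hall→Lobby (5), Hall→C1 (3), Hall→Exit (3); capacity 5 + 3 + 3 = 11.
This cut is saturated, so no flow can exceed 11.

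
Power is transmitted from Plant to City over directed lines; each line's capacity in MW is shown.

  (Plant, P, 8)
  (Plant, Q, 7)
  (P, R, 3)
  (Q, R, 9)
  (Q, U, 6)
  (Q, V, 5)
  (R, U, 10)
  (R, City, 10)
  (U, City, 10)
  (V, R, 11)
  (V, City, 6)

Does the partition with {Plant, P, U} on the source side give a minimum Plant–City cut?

No — its capacity is 20, but the minimum cut has capacity 10.

Given cut capacity: 7 + 3 + 10 = 20.
Augment Plant→P→R→City: bottleneck 3, flow now 3.
Augment Plant→Q→R→City: bottleneck 7, flow now 10.
No augmenting path remains; maximum flow = 10.
In the residual graph, reachable from Plant: {Plant, P}.
Min-cut edges: Plant→Q (7), P→R (3); capacity 7 + 3 = 10.
Cut capacity 20 exceeds the max flow 10, so it is not minimum.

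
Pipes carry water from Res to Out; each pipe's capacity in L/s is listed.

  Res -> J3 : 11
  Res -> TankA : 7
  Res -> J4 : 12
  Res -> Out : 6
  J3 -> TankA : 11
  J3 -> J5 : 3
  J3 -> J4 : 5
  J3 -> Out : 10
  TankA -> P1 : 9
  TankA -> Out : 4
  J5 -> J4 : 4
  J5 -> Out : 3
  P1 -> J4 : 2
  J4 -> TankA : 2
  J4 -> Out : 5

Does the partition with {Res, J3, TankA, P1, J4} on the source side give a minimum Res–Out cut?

Given cut capacity: 6 + 3 + 10 + 4 + 5 = 28.
Augment Res→Out: bottleneck 6, flow now 6.
Augment Res→J3→Out: bottleneck 10, flow now 16.
Augment Res→TankA→Out: bottleneck 4, flow now 20.
Augment Res→J4→Out: bottleneck 5, flow now 25.
Augment Res→J3→J5→Out: bottleneck 1, flow now 26.
No augmenting path remains; maximum flow = 26.
In the residual graph, reachable from Res: {Res, TankA, P1, J4}.
Min-cut edges: Res→J3 (11), Res→Out (6), TankA→Out (4), J4→Out (5); capacity 11 + 6 + 4 + 5 = 26.
Cut capacity 28 exceeds the max flow 26, so it is not minimum.

No — its capacity is 28, but the minimum cut has capacity 26.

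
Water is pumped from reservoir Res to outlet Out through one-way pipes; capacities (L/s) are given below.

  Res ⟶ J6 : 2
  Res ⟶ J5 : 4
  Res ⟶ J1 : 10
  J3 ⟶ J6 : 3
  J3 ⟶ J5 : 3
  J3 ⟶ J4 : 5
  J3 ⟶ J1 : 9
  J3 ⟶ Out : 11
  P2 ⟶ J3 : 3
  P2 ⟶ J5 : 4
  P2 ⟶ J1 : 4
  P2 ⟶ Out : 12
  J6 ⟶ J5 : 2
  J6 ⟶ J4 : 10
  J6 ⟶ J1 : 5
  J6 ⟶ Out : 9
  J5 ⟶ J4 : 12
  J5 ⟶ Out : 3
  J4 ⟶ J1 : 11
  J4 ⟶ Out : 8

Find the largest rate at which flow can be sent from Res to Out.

6

Augment Res→J6→Out: bottleneck 2, flow now 2.
Augment Res→J5→Out: bottleneck 3, flow now 5.
Augment Res→J5→J4→Out: bottleneck 1, flow now 6.
No augmenting path remains; maximum flow = 6.
In the residual graph, reachable from Res: {Res, J1}.
Min-cut edges: Res→J6 (2), Res→J5 (4); capacity 2 + 4 = 6.
This cut is saturated, so no flow can exceed 6.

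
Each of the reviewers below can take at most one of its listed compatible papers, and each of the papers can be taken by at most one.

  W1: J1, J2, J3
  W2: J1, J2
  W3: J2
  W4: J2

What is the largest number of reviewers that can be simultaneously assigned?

Unit-capacity flow: source→left, listed edges, right→sink; max matching = max flow.
Augmenting path W1→J1 (+1); matched 1.
Augmenting path W2→J2 (+1); matched 2.
Augmenting path W3→J2→W2→J1→W1→J3 (+1); matched 3.
No augmenting path remains; maximum matching = 3.
König certificate: {W1, W2, J2} is a vertex cover of size 3 (every listed pair touches it), so no matching can be larger.

3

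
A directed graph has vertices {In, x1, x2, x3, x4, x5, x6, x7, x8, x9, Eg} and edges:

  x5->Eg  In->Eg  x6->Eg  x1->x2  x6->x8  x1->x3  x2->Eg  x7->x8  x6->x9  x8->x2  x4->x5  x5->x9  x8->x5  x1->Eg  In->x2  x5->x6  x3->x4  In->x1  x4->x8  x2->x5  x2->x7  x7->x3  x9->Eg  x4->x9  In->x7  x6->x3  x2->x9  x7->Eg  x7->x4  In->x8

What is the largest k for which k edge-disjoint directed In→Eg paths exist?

Assign every edge capacity 1; by Menger, the answer equals the max flow.
Path In→Eg (+1); total 1.
Path In→x1→Eg (+1); total 2.
Path In→x2→Eg (+1); total 3.
Path In→x7→Eg (+1); total 4.
Path In→x8→x5→Eg (+1); total 5.
No residual In→Eg path; max flow = 5.
Certifying cut of size 5: {In→Eg, In→x1, In→x2, In→x7, In→x8}.

5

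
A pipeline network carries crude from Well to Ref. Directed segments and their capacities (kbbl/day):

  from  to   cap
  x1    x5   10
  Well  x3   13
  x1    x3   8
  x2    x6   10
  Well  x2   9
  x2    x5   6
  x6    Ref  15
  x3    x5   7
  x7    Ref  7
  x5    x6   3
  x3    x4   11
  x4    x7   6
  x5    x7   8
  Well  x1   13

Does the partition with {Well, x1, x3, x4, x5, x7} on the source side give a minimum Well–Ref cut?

Given cut capacity: 9 + 3 + 7 = 19.
Augment Well→x2→x6→Ref: bottleneck 9, flow now 9.
Augment Well→x1→x5→x6→Ref: bottleneck 3, flow now 12.
Augment Well→x1→x5→x7→Ref: bottleneck 7, flow now 19.
No augmenting path remains; maximum flow = 19.
Cut capacity 19 equals the max flow, so it is a minimum cut.

Yes — it is a minimum cut (capacity 19).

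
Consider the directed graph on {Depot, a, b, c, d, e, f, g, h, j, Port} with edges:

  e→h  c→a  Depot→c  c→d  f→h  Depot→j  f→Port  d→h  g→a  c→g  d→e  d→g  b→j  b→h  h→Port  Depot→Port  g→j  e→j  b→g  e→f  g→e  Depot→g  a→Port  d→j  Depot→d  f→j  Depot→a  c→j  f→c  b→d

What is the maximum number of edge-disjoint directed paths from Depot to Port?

Assign every edge capacity 1; by Menger, the answer equals the max flow.
Path Depot→Port (+1); total 1.
Path Depot→a→Port (+1); total 2.
Path Depot→d→h→Port (+1); total 3.
Path Depot→g→e→f→Port (+1); total 4.
No residual Depot→Port path; max flow = 4.
Certifying cut of size 4: {Depot→Port, a→Port, e→f, h→Port}.

4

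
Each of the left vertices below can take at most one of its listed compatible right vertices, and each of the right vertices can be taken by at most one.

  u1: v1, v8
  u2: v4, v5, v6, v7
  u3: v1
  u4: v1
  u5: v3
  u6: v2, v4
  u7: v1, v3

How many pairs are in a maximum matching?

5

Unit-capacity flow: source→left, listed edges, right→sink; max matching = max flow.
Augmenting path u1→v1 (+1); matched 1.
Augmenting path u2→v4 (+1); matched 2.
Augmenting path u5→v3 (+1); matched 3.
Augmenting path u6→v2 (+1); matched 4.
Augmenting path u3→v1→u1→v8 (+1); matched 5.
No augmenting path remains; maximum matching = 5.
König certificate: {u1, u2, u6, v1, v3} is a vertex cover of size 5 (every listed pair touches it), so no matching can be larger.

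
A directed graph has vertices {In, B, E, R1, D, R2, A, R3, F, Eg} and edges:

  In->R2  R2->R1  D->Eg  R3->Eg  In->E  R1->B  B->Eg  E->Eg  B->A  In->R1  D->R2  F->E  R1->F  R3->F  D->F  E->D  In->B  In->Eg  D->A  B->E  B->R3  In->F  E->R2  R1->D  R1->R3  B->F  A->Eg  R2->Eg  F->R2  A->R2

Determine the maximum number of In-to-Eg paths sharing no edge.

6

Assign every edge capacity 1; by Menger, the answer equals the max flow.
Path In→Eg (+1); total 1.
Path In→B→Eg (+1); total 2.
Path In→E→Eg (+1); total 3.
Path In→R2→Eg (+1); total 4.
Path In→R1→D→Eg (+1); total 5.
Path In→F→E→D→A→Eg (+1); total 6.
No residual In→Eg path; max flow = 6.
Certifying cut of size 6: {In→B, In→E, In→Eg, In→F, In→R1, In→R2}.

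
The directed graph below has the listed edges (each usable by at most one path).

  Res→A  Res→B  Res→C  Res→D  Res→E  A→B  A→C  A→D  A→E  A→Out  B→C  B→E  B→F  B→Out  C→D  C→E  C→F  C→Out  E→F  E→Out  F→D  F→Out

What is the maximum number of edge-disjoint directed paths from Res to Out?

Assign every edge capacity 1; by Menger, the answer equals the max flow.
Path Res→A→Out (+1); total 1.
Path Res→B→Out (+1); total 2.
Path Res→C→Out (+1); total 3.
Path Res→E→Out (+1); total 4.
No residual Res→Out path; max flow = 4.
Certifying cut of size 4: {Res→A, Res→B, Res→C, Res→E}.

4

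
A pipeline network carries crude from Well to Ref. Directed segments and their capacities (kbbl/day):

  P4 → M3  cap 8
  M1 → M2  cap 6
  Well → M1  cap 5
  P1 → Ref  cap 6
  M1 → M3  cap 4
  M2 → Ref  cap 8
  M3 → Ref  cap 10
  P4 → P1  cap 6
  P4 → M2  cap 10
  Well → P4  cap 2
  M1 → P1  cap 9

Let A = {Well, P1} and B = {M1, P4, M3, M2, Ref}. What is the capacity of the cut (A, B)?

13

Edges leaving {Well, P1}: Well→M1 (5), Well→P4 (2), P1→Ref (6).
Cut capacity = 5 + 2 + 6 = 13.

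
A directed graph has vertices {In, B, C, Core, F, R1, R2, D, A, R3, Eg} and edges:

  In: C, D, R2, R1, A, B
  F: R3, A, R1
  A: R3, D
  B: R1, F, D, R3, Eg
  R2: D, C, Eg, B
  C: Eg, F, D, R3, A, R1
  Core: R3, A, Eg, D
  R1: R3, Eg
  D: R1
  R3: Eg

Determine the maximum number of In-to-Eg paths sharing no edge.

Assign every edge capacity 1; by Menger, the answer equals the max flow.
Path In→B→Eg (+1); total 1.
Path In→C→Eg (+1); total 2.
Path In→R1→Eg (+1); total 3.
Path In→R2→Eg (+1); total 4.
Path In→A→R3→Eg (+1); total 5.
No residual In→Eg path; max flow = 5.
Certifying cut of size 5: {In→B, In→C, In→R2, R1→Eg, R3→Eg}.

5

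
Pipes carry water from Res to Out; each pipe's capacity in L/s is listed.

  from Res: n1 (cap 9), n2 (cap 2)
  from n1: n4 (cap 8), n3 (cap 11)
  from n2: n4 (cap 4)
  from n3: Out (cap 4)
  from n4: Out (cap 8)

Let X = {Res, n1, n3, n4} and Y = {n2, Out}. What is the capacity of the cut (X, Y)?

14

Edges leaving {Res, n1, n3, n4}: Res→n2 (2), n3→Out (4), n4→Out (8).
Cut capacity = 2 + 4 + 8 = 14.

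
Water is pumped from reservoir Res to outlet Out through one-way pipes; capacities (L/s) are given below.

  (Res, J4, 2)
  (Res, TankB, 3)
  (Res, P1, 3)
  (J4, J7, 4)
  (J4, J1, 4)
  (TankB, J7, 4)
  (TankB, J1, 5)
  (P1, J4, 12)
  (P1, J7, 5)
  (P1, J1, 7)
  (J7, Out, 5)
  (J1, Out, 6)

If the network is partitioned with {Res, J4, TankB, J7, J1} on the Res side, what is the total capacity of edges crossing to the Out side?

14

Edges leaving {Res, J4, TankB, J7, J1}: Res→P1 (3), J7→Out (5), J1→Out (6).
Cut capacity = 3 + 5 + 6 = 14.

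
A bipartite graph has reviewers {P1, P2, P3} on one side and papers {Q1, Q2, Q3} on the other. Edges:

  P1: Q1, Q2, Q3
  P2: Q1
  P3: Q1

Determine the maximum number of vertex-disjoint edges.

2

Unit-capacity flow: source→left, listed edges, right→sink; max matching = max flow.
Augmenting path P1→Q1 (+1); matched 1.
Augmenting path P2→Q1→P1→Q2 (+1); matched 2.
No augmenting path remains; maximum matching = 2.
König certificate: {P1, Q1} is a vertex cover of size 2 (every listed pair touches it), so no matching can be larger.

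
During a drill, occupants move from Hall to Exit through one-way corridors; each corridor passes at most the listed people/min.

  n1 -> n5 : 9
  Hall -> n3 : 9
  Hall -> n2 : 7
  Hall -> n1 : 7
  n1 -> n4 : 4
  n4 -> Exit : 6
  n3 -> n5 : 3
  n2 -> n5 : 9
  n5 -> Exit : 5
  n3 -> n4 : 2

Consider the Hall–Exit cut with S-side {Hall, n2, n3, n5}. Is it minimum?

Given cut capacity: 7 + 2 + 5 = 14.
Augment Hall→n1→n4→Exit: bottleneck 4, flow now 4.
Augment Hall→n1→n5→Exit: bottleneck 3, flow now 7.
Augment Hall→n2→n5→Exit: bottleneck 2, flow now 9.
Augment Hall→n3→n4→Exit: bottleneck 2, flow now 11.
No augmenting path remains; maximum flow = 11.
In the residual graph, reachable from Hall: {Hall, n1, n2, n3, n5}.
Min-cut edges: n1→n4 (4), n3→n4 (2), n5→Exit (5); capacity 4 + 2 + 5 = 11.
Cut capacity 14 exceeds the max flow 11, so it is not minimum.

No — its capacity is 14, but the minimum cut has capacity 11.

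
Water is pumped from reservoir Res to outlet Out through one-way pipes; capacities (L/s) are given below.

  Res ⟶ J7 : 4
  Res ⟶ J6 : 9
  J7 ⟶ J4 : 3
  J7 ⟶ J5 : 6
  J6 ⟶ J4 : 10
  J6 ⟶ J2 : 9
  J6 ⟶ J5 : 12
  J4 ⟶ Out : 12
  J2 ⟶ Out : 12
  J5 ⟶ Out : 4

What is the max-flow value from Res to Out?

13

Augment Res→J7→J4→Out: bottleneck 3, flow now 3.
Augment Res→J7→J5→Out: bottleneck 1, flow now 4.
Augment Res→J6→J4→Out: bottleneck 9, flow now 13.
No augmenting path remains; maximum flow = 13.
In the residual graph, reachable from Res: {Res}.
Min-cut edges: Res→J7 (4), Res→J6 (9); capacity 4 + 9 = 13.
This cut is saturated, so no flow can exceed 13.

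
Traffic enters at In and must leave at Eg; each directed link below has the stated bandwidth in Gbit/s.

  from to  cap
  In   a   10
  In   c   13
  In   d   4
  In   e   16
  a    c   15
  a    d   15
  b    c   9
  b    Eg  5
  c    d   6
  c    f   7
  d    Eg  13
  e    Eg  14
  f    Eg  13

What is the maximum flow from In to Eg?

Augment In→d→Eg: bottleneck 4, flow now 4.
Augment In→e→Eg: bottleneck 14, flow now 18.
Augment In→a→d→Eg: bottleneck 9, flow now 27.
Augment In→c→f→Eg: bottleneck 7, flow now 34.
No augmenting path remains; maximum flow = 34.
In the residual graph, reachable from In: {In, a, c, d, e}.
Min-cut edges: c→f (7), d→Eg (13), e→Eg (14); capacity 7 + 13 + 14 = 34.
This cut is saturated, so no flow can exceed 34.

34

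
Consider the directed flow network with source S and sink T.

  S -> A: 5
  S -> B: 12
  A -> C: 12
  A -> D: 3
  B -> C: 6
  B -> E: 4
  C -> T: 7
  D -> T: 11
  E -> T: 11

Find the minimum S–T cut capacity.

Augment S→A→C→T: bottleneck 5, flow now 5.
Augment S→B→C→T: bottleneck 2, flow now 7.
Augment S→B→E→T: bottleneck 4, flow now 11.
Augment S→B→C→A→D→T: bottleneck 3, flow now 14. (uses reverse residual edge)
No augmenting path remains; maximum flow = 14.
By max-flow min-cut, the minimum cut capacity equals the max flow.
In the residual graph, reachable from S: {S, A, B, C}.
Min-cut edges: A→D (3), B→E (4), C→T (7); capacity 3 + 4 + 7 = 14.

14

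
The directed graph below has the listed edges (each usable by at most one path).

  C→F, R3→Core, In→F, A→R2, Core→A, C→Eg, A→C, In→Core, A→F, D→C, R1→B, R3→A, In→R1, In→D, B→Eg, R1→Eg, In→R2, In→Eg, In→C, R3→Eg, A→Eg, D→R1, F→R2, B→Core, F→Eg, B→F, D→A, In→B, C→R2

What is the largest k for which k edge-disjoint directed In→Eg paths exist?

6

Assign every edge capacity 1; by Menger, the answer equals the max flow.
Path In→Eg (+1); total 1.
Path In→R1→Eg (+1); total 2.
Path In→C→Eg (+1); total 3.
Path In→B→Eg (+1); total 4.
Path In→F→Eg (+1); total 5.
Path In→Core→A→Eg (+1); total 6.
No residual In→Eg path; max flow = 6.
Certifying cut of size 6: {A→Eg, B→Eg, C→Eg, F→Eg, In→Eg, R1→Eg}.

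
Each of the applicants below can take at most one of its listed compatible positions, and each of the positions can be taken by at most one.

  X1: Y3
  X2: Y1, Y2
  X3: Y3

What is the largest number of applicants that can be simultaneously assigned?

2

Unit-capacity flow: source→left, listed edges, right→sink; max matching = max flow.
Augmenting path X1→Y3 (+1); matched 1.
Augmenting path X2→Y1 (+1); matched 2.
No augmenting path remains; maximum matching = 2.
König certificate: {X2, Y3} is a vertex cover of size 2 (every listed pair touches it), so no matching can be larger.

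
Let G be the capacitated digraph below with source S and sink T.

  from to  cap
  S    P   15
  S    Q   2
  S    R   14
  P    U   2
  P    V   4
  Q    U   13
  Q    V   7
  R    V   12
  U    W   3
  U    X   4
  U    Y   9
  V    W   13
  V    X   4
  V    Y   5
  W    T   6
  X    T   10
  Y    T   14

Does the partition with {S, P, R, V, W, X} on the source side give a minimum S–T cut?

Given cut capacity: 2 + 2 + 5 + 6 + 10 = 25.
Augment S→P→U→W→T: bottleneck 2, flow now 2.
Augment S→P→V→W→T: bottleneck 4, flow now 6.
Augment S→Q→U→X→T: bottleneck 2, flow now 8.
Augment S→R→V→X→T: bottleneck 4, flow now 12.
Augment S→R→V→Y→T: bottleneck 5, flow now 17.
Augment S→R→V→W→U→X→T: bottleneck 2, flow now 19. (uses reverse residual edge)
No augmenting path remains; maximum flow = 19.
In the residual graph, reachable from S: {S, P, R, V, W}.
Min-cut edges: S→Q (2), P→U (2), V→X (4), V→Y (5), W→T (6); capacity 2 + 2 + 4 + 5 + 6 = 19.
Cut capacity 25 exceeds the max flow 19, so it is not minimum.

No — its capacity is 25, but the minimum cut has capacity 19.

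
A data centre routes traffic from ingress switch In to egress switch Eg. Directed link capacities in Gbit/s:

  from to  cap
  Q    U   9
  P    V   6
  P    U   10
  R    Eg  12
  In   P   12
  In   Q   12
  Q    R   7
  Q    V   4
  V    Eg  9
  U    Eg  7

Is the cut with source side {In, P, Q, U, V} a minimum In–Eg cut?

Given cut capacity: 7 + 7 + 9 = 23.
Augment In→P→U→Eg: bottleneck 7, flow now 7.
Augment In→P→V→Eg: bottleneck 5, flow now 12.
Augment In→Q→R→Eg: bottleneck 7, flow now 19.
Augment In→Q→V→Eg: bottleneck 4, flow now 23.
No augmenting path remains; maximum flow = 23.
Cut capacity 23 equals the max flow, so it is a minimum cut.

Yes — it is a minimum cut (capacity 23).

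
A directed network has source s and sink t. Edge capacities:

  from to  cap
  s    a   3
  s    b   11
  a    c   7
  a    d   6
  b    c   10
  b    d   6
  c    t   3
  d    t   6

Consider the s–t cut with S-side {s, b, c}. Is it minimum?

Given cut capacity: 3 + 6 + 3 = 12.
Augment s→a→c→t: bottleneck 3, flow now 3.
Augment s→b→d→t: bottleneck 6, flow now 9.
No augmenting path remains; maximum flow = 9.
In the residual graph, reachable from s: {s, a, b, c, d}.
Min-cut edges: c→t (3), d→t (6); capacity 3 + 6 = 9.
Cut capacity 12 exceeds the max flow 9, so it is not minimum.

No — its capacity is 12, but the minimum cut has capacity 9.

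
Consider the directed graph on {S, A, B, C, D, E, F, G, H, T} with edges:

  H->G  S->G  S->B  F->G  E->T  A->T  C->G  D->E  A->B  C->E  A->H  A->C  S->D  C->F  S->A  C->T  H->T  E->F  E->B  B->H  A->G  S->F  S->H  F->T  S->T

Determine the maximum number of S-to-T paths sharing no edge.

Assign every edge capacity 1; by Menger, the answer equals the max flow.
Path S→T (+1); total 1.
Path S→A→T (+1); total 2.
Path S→F→T (+1); total 3.
Path S→H→T (+1); total 4.
Path S→D→E→T (+1); total 5.
No residual S→T path; max flow = 5.
Certifying cut of size 5: {H→T, S→A, S→D, S→F, S→T}.

5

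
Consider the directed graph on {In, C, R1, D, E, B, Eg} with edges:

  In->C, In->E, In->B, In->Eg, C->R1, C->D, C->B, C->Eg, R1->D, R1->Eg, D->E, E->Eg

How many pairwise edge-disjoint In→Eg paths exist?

3

Assign every edge capacity 1; by Menger, the answer equals the max flow.
Path In→Eg (+1); total 1.
Path In→C→Eg (+1); total 2.
Path In→E→Eg (+1); total 3.
No residual In→Eg path; max flow = 3.
Certifying cut of size 3: {In→C, In→E, In→Eg}.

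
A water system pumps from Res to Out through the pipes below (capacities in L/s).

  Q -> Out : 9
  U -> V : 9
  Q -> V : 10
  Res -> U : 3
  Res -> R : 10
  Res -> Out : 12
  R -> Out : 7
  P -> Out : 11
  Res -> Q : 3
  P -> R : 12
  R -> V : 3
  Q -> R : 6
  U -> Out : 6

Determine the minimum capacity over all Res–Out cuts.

Augment Res→Out: bottleneck 12, flow now 12.
Augment Res→Q→Out: bottleneck 3, flow now 15.
Augment Res→R→Out: bottleneck 7, flow now 22.
Augment Res→U→Out: bottleneck 3, flow now 25.
No augmenting path remains; maximum flow = 25.
By max-flow min-cut, the minimum cut capacity equals the max flow.
In the residual graph, reachable from Res: {Res, R, V}.
Min-cut edges: Res→Q (3), Res→U (3), Res→Out (12), R→Out (7); capacity 3 + 3 + 12 + 7 = 25.

25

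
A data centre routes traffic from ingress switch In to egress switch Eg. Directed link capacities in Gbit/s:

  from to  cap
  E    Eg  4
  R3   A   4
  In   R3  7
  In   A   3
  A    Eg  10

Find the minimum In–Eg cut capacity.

Augment In→A→Eg: bottleneck 3, flow now 3.
Augment In→R3→A→Eg: bottleneck 4, flow now 7.
No augmenting path remains; maximum flow = 7.
By max-flow min-cut, the minimum cut capacity equals the max flow.
In the residual graph, reachable from In: {In, R3}.
Min-cut edges: In→A (3), R3→A (4); capacity 3 + 4 = 7.

7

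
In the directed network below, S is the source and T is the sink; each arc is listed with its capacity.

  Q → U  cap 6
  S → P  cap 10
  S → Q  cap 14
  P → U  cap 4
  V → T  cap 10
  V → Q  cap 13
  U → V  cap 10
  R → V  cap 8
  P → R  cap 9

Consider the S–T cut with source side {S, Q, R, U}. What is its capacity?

Edges leaving {S, Q, R, U}: S→P (10), R→V (8), U→V (10).
Cut capacity = 10 + 8 + 10 = 28.

28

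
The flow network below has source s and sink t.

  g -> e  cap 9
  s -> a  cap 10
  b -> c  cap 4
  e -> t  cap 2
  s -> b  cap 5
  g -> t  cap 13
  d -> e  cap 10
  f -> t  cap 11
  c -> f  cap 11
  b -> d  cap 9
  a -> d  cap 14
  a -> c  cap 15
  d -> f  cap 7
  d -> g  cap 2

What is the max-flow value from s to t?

15

Augment s→a→c→f→t: bottleneck 10, flow now 10.
Augment s→b→c→f→t: bottleneck 1, flow now 11.
Augment s→b→d→e→t: bottleneck 2, flow now 13.
Augment s→b→d→g→t: bottleneck 2, flow now 15.
No augmenting path remains; maximum flow = 15.
In the residual graph, reachable from s: {s}.
Min-cut edges: s→a (10), s→b (5); capacity 10 + 5 = 15.
This cut is saturated, so no flow can exceed 15.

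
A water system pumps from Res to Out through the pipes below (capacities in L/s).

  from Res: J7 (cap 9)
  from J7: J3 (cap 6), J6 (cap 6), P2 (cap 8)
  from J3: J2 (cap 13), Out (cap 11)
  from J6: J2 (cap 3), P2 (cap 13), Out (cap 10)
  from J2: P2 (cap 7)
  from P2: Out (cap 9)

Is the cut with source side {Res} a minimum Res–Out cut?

Yes — it is a minimum cut (capacity 9).

Given cut capacity: 9 = 9.
Augment Res→J7→J3→Out: bottleneck 6, flow now 6.
Augment Res→J7→J6→Out: bottleneck 3, flow now 9.
No augmenting path remains; maximum flow = 9.
Cut capacity 9 equals the max flow, so it is a minimum cut.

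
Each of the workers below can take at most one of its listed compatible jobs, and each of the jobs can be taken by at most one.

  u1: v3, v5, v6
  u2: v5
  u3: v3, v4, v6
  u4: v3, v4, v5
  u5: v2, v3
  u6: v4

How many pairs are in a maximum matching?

Unit-capacity flow: source→left, listed edges, right→sink; max matching = max flow.
Augmenting path u1→v3 (+1); matched 1.
Augmenting path u2→v5 (+1); matched 2.
Augmenting path u3→v4 (+1); matched 3.
Augmenting path u5→v2 (+1); matched 4.
Augmenting path u4→v3→u1→v6 (+1); matched 5.
No augmenting path remains; maximum matching = 5.
König certificate: {u5, v3, v4, v5, v6} is a vertex cover of size 5 (every listed pair touches it), so no matching can be larger.

5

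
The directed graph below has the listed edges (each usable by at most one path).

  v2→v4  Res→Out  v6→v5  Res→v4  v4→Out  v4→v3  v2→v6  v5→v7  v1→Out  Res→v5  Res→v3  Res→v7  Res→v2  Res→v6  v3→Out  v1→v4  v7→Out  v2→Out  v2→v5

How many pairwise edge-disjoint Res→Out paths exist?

5

Assign every edge capacity 1; by Menger, the answer equals the max flow.
Path Res→Out (+1); total 1.
Path Res→v2→Out (+1); total 2.
Path Res→v3→Out (+1); total 3.
Path Res→v4→Out (+1); total 4.
Path Res→v7→Out (+1); total 5.
No residual Res→Out path; max flow = 5.
Certifying cut of size 5: {Res→Out, Res→v2, Res→v3, Res→v4, v7→Out}.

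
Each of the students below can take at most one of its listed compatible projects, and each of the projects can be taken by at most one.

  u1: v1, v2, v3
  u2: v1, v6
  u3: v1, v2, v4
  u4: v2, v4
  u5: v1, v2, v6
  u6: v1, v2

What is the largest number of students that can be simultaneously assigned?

Unit-capacity flow: source→left, listed edges, right→sink; max matching = max flow.
Augmenting path u1→v1 (+1); matched 1.
Augmenting path u2→v6 (+1); matched 2.
Augmenting path u3→v2 (+1); matched 3.
Augmenting path u4→v4 (+1); matched 4.
Augmenting path u5→v1→u1→v3 (+1); matched 5.
No augmenting path remains; maximum matching = 5.
König certificate: {u1, v1, v2, v4, v6} is a vertex cover of size 5 (every listed pair touches it), so no matching can be larger.

5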